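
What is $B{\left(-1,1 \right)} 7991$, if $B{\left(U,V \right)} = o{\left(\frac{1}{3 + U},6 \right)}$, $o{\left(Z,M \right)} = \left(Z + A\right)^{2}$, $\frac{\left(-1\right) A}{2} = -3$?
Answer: $\frac{1350479}{4} \approx 3.3762 \cdot 10^{5}$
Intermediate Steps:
$A = 6$ ($A = \left(-2\right) \left(-3\right) = 6$)
$o{\left(Z,M \right)} = \left(6 + Z\right)^{2}$ ($o{\left(Z,M \right)} = \left(Z + 6\right)^{2} = \left(6 + Z\right)^{2}$)
$B{\left(U,V \right)} = \left(6 + \frac{1}{3 + U}\right)^{2}$
$B{\left(-1,1 \right)} 7991 = \frac{\left(19 + 6 \left(-1\right)\right)^{2}}{\left(3 - 1\right)^{2}} \cdot 7991 = \frac{\left(19 - 6\right)^{2}}{4} \cdot 7991 = \frac{13^{2}}{4} \cdot 7991 = \frac{1}{4} \cdot 169 \cdot 7991 = \frac{169}{4} \cdot 7991 = \frac{1350479}{4}$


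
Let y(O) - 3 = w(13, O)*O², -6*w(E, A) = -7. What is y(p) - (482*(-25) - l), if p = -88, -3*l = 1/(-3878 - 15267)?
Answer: 1211170136/57435 ≈ 21088.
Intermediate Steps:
l = 1/57435 (l = -1/(3*(-3878 - 15267)) = -⅓/(-19145) = -⅓*(-1/19145) = 1/57435 ≈ 1.7411e-5)
w(E, A) = 7/6 (w(E, A) = -⅙*(-7) = 7/6)
y(O) = 3 + 7*O²/6
y(p) - (482*(-25) - l) = (3 + (7/6)*(-88)²) - (482*(-25) - 1*1/57435) = (3 + (7/6)*7744) - (-12050 - 1/57435) = (3 + 27104/3) - 1*(-692091751/57435) = 27113/3 + 692091751/57435 = 1211170136/57435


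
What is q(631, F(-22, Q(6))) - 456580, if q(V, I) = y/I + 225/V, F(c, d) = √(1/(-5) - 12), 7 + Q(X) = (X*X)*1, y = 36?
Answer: -288101755/631 - 36*I*√305/61 ≈ -4.5658e+5 - 10.307*I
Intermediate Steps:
Q(X) = -7 + X² (Q(X) = -7 + (X*X)*1 = -7 + X²*1 = -7 + X²)
F(c, d) = I*√305/5 (F(c, d) = √(-⅕ - 12) = √(-61/5) = I*√305/5)
q(V, I) = 36/I + 225/V
q(631, F(-22, Q(6))) - 456580 = (36/((I*√305/5)) + 225/631) - 456580 = (36*(-I*√305/61) + 225*(1/631)) - 456580 = (-36*I*√305/61 + 225/631) - 456580 = (225/631 - 36*I*√305/61) - 456580 = -288101755/631 - 36*I*√305/61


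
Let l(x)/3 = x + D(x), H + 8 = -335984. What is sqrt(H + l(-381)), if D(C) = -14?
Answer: I*sqrt(337177) ≈ 580.67*I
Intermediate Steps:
H = -335992 (H = -8 - 335984 = -335992)
l(x) = -42 + 3*x (l(x) = 3*(x - 14) = 3*(-14 + x) = -42 + 3*x)
sqrt(H + l(-381)) = sqrt(-335992 + (-42 + 3*(-381))) = sqrt(-335992 + (-42 - 1143)) = sqrt(-335992 - 1185) = sqrt(-337177) = I*sqrt(337177)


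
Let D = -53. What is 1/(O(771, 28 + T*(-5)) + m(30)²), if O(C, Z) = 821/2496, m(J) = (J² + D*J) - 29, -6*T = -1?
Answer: 2496/1290335477 ≈ 1.9344e-6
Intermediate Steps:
T = ⅙ (T = -⅙*(-1) = ⅙ ≈ 0.16667)
m(J) = -29 + J² - 53*J (m(J) = (J² - 53*J) - 29 = -29 + J² - 53*J)
O(C, Z) = 821/2496 (O(C, Z) = 821*(1/2496) = 821/2496)
1/(O(771, 28 + T*(-5)) + m(30)²) = 1/(821/2496 + (-29 + 30² - 53*30)²) = 1/(821/2496 + (-29 + 900 - 1590)²) = 1/(821/2496 + (-719)²) = 1/(821/2496 + 516961) = 1/(1290335477/2496) = 2496/1290335477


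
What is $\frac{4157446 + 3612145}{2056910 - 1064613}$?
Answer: $\frac{7769591}{992297} \approx 7.8299$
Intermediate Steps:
$\frac{4157446 + 3612145}{2056910 - 1064613} = \frac{7769591}{2056910 + \left(-1258643 + 194030\right)} = \frac{7769591}{2056910 - 1064613} = \frac{7769591}{992297}$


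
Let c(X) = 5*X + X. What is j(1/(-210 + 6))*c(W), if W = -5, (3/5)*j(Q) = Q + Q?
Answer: 25/51 ≈ 0.49020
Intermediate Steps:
j(Q) = 10*Q/3 (j(Q) = 5*(Q + Q)/3 = 5*(2*Q)/3 = 10*Q/3)
c(X) = 6*X
j(1/(-210 + 6))*c(W) = (10/(3*(-210 + 6)))*(6*(-5)) = ((10/3)/(-204))*(-30) = ((10/3)*(-1/204))*(-30) = -5/306*(-30) = 25/51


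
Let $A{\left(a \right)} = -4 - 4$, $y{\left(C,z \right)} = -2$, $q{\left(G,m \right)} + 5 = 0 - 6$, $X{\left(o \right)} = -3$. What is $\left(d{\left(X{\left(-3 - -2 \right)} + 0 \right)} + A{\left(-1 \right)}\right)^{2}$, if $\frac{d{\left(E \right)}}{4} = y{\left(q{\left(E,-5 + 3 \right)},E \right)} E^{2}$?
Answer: $6400$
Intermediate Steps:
$q{\left(G,m \right)} = -11$ ($q{\left(G,m \right)} = -5 + \left(0 - 6\right) = -5 - 6 = -11$)
$A{\left(a \right)} = -8$ ($A{\left(a \right)} = -4 - 4 = -8$)
$d{\left(E \right)} = - 8 E^{2}$ ($d{\left(E \right)} = 4 \left(- 2 E^{2}\right) = - 8 E^{2}$)
$\left(d{\left(X{\left(-3 - -2 \right)} + 0 \right)} + A{\left(-1 \right)}\right)^{2} = \left(- 8 \left(-3 + 0\right)^{2} - 8\right)^{2} = \left(- 8 \left(-3\right)^{2} - 8\right)^{2} = \left(\left(-8\right) 9 - 8\right)^{2} = \left(-72 - 8\right)^{2} = \left(-80\right)^{2} = 6400$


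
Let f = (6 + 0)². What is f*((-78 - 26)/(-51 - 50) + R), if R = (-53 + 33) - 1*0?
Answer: -68976/101 ≈ -682.93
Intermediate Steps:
R = -20 (R = -20 + 0 = -20)
f = 36 (f = 6² = 36)
f*((-78 - 26)/(-51 - 50) + R) = 36*((-78 - 26)/(-51 - 50) - 20) = 36*(-104/(-101) - 20) = 36*(-104*(-1/101) - 20) = 36*(104/101 - 20) = 36*(-1916/101) = -68976/101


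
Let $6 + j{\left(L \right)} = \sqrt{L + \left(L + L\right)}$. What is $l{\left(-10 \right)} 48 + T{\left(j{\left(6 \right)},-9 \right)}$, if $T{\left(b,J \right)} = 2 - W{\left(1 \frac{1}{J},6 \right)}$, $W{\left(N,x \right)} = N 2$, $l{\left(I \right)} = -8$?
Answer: $- \frac{3436}{9} \approx -381.78$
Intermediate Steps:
$j{\left(L \right)} = -6 + \sqrt{3} \sqrt{L}$ ($j{\left(L \right)} = -6 + \sqrt{L + \left(L + L\right)} = -6 + \sqrt{L + 2 L} = -6 + \sqrt{3 L} = -6 + \sqrt{3} \sqrt{L}$)
$W{\left(N,x \right)} = 2 N$
$T{\left(b,J \right)} = 2 - \frac{2}{J}$ ($T{\left(b,J \right)} = 2 - 2 \cdot 1 \frac{1}{J} = 2 - \frac{2}{J}$)
$l{\left(-10 \right)} 48 + T{\left(j{\left(6 \right)},-9 \right)} = \left(-8\right) 48 + \left(2 - \frac{2}{-9}\right) = -384 + \left(2 - - \frac{2}{9}\right) = -384 + \left(2 + \frac{2}{9}\right) = -384 + \frac{20}{9} = - \frac{3436}{9}$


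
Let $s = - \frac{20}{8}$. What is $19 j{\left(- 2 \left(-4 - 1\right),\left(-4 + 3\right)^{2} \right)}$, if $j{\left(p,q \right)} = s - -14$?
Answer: $\frac{437}{2} \approx 218.5$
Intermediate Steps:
$s = - \frac{5}{2}$ ($s = \left(-20\right) \frac{1}{8} = - \frac{5}{2} \approx -2.5$)
$j{\left(p,q \right)} = \frac{23}{2}$ ($j{\left(p,q \right)} = - \frac{5}{2} - -14 = - \frac{5}{2} + 14 = \frac{23}{2}$)
$19 j{\left(- 2 \left(-4 - 1\right),\left(-4 + 3\right)^{2} \right)} = 19 \cdot \frac{23}{2} = \frac{437}{2}$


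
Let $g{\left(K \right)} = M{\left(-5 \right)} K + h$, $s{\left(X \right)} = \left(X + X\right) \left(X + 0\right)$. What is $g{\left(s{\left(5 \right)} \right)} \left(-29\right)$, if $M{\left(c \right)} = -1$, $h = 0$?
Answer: $1450$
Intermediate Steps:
$s{\left(X \right)} = 2 X^{2}$ ($s{\left(X \right)} = 2 X X = 2 X^{2}$)
$g{\left(K \right)} = - K$ ($g{\left(K \right)} = - K + 0 = - K$)
$g{\left(s{\left(5 \right)} \right)} \left(-29\right) = - 2 \cdot 5^{2} \left(-29\right) = - 2 \cdot 25 \left(-29\right) = \left(-1\right) 50 \left(-29\right) = \left(-50\right) \left(-29\right) = 1450$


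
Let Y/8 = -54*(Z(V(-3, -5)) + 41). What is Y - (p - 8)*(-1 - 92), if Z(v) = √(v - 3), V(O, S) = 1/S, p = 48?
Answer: -13992 - 1728*I*√5/5 ≈ -13992.0 - 772.79*I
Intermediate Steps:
Z(v) = √(-3 + v)
Y = -17712 - 1728*I*√5/5 (Y = 8*(-54*(√(-3 + 1/(-5)) + 41)) = 8*(-54*(√(-3 - ⅕) + 41)) = 8*(-54*(√(-16/5) + 41)) = 8*(-54*(4*I*√5/5 + 41)) = 8*(-54*(41 + 4*I*√5/5)) = 8*(-2214 - 216*I*√5/5) = -17712 - 1728*I*√5/5 ≈ -17712.0 - 772.79*I)
Y - (p - 8)*(-1 - 92) = (-17712 - 1728*I*√5/5) - (48 - 8)*(-1 - 92) = (-17712 - 1728*I*√5/5) - 40*(-93) = (-17712 - 1728*I*√5/5) - 1*(-3720) = (-17712 - 1728*I*√5/5) + 3720 = -13992 - 1728*I*√5/5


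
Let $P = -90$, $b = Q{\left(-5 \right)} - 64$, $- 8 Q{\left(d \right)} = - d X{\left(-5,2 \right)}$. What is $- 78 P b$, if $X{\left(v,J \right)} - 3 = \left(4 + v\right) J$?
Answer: $- \frac{907335}{2} \approx -4.5367 \cdot 10^{5}$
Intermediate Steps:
$X{\left(v,J \right)} = 3 + J \left(4 + v\right)$ ($X{\left(v,J \right)} = 3 + \left(4 + v\right) J = 3 + J \left(4 + v\right)$)
$Q{\left(d \right)} = \frac{d}{8}$ ($Q{\left(d \right)} = - \frac{- d \left(3 + 4 \cdot 2 + 2 \left(-5\right)\right)}{8} = - \frac{- d \left(3 + 8 - 10\right)}{8} = - \frac{- d 1}{8} = - \frac{\left(-1\right) d}{8} = \frac{d}{8}$)
$b = - \frac{517}{8}$ ($b = \frac{1}{8} \left(-5\right) - 64 = - \frac{5}{8} - 64 = - \frac{517}{8} \approx -64.625$)
$- 78 P b = \left(-78\right) \left(-90\right) \left(- \frac{517}{8}\right) = 7020 \left(- \frac{517}{8}\right) = - \frac{907335}{2}$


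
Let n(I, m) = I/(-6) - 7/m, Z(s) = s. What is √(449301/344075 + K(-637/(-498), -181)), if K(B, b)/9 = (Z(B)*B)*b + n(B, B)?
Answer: 2*I*√183373587688614843702/519759695 ≈ 52.107*I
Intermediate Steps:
n(I, m) = -7/m - I/6 (n(I, m) = I*(-⅙) - 7/m = -I/6 - 7/m = -7/m - I/6)
K(B, b) = -63/B - 3*B/2 + 9*b*B² (K(B, b) = 9*((B*B)*b + (-7/B - B/6)) = 9*(B²*b + (-7/B - B/6)) = 9*(b*B² + (-7/B - B/6)) = 9*(-7/B - B/6 + b*B²) = -63/B - 3*B/2 + 9*b*B²)
√(449301/344075 + K(-637/(-498), -181)) = √(449301/344075 + (-63/((-637/(-498))) - (-1911)/(2*(-498)) + 9*(-181)*(-637/(-498))²)) = √(449301*(1/344075) + (-63/((-637*(-1/498))) - (-1911)*(-1)/(2*498) + 9*(-181)*(-637*(-1/498))²)) = √(449301/344075 + (-63/637/498 - 3/2*637/498 + 9*(-181)*(637/498)²)) = √(449301/344075 + (-63*498/637 - 637/332 + 9*(-181)*(405769/248004))) = √(449301/344075 + (-4482/91 - 637/332 - 73444189/27556)) = √(449301/344075 - 1702934613/626899) = √(-585655560620376/215700273425) = 2*I*√183373587688614843702/519759695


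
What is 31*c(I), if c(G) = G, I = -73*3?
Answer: -6789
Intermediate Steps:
I = -219
31*c(I) = 31*(-219) = -6789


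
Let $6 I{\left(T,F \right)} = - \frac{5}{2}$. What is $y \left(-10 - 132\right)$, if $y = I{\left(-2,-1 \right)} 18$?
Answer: $1065$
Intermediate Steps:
$I{\left(T,F \right)} = - \frac{5}{12}$ ($I{\left(T,F \right)} = \frac{\left(-5\right) \frac{1}{2}}{6} = \frac{1}{6} \left(- \frac{5}{2}\right) = - \frac{5}{12}$)
$y = - \frac{15}{2}$ ($y = \left(- \frac{5}{12}\right) 18 = - \frac{15}{2} \approx -7.5$)
$y \left(-10 - 132\right) = - \frac{15 \left(-10 - 132\right)}{2} = \left(- \frac{15}{2}\right) \left(-142\right) = 1065$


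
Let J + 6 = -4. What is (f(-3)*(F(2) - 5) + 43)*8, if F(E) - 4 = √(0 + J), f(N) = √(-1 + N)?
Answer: 344 - 16*I - 16*√10 ≈ 293.4 - 16.0*I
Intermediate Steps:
J = -10 (J = -6 - 4 = -10)
F(E) = 4 + I*√10 (F(E) = 4 + √(0 - 10) = 4 + √(-10) = 4 + I*√10)
(f(-3)*(F(2) - 5) + 43)*8 = (√(-1 - 3)*((4 + I*√10) - 5) + 43)*8 = (√(-4)*(-1 + I*√10) + 43)*8 = ((2*I)*(-1 + I*√10) + 43)*8 = (2*I*(-1 + I*√10) + 43)*8 = (43 + 2*I*(-1 + I*√10))*8 = 344 + 16*I*(-1 + I*√10)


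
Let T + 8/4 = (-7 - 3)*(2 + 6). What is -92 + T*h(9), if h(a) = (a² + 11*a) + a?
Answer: -15590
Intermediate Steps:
h(a) = a² + 12*a
T = -82 (T = -2 + (-7 - 3)*(2 + 6) = -2 - 10*8 = -2 - 80 = -82)
-92 + T*h(9) = -92 - 738*(12 + 9) = -92 - 738*21 = -92 - 82*189 = -92 - 15498 = -15590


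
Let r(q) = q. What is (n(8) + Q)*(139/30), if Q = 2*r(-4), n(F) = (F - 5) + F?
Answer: 139/10 ≈ 13.900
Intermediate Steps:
n(F) = -5 + 2*F (n(F) = (-5 + F) + F = -5 + 2*F)
Q = -8 (Q = 2*(-4) = -8)
(n(8) + Q)*(139/30) = ((-5 + 2*8) - 8)*(139/30) = ((-5 + 16) - 8)*(139*(1/30)) = (11 - 8)*(139/30) = 3*(139/30) = 139/10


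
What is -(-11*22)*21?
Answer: 5082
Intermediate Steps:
-(-11*22)*21 = -(-242)*21 = -1*(-5082) = 5082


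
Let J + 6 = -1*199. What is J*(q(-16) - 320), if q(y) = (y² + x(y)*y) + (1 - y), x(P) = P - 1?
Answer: -46125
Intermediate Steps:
x(P) = -1 + P
q(y) = 1 + y² - y + y*(-1 + y) (q(y) = (y² + (-1 + y)*y) + (1 - y) = (y² + y*(-1 + y)) + (1 - y) = 1 + y² - y + y*(-1 + y))
J = -205 (J = -6 - 1*199 = -6 - 199 = -205)
J*(q(-16) - 320) = -205*((1 - 2*(-16) + 2*(-16)²) - 320) = -205*((1 + 32 + 2*256) - 320) = -205*((1 + 32 + 512) - 320) = -205*(545 - 320) = -205*225 = -46125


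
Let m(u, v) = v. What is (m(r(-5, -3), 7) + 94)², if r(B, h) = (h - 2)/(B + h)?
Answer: 10201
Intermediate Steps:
r(B, h) = (-2 + h)/(B + h)
(m(r(-5, -3), 7) + 94)² = (7 + 94)² = 101² = 10201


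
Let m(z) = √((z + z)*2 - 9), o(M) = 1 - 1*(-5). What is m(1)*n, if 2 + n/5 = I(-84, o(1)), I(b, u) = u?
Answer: 20*I*√5 ≈ 44.721*I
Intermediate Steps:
o(M) = 6 (o(M) = 1 + 5 = 6)
n = 20 (n = -10 + 5*6 = -10 + 30 = 20)
m(z) = √(-9 + 4*z) (m(z) = √((2*z)*2 - 9) = √(4*z - 9) = √(-9 + 4*z))
m(1)*n = √(-9 + 4*1)*20 = √(-9 + 4)*20 = √(-5)*20 = (I*√5)*20 = 20*I*√5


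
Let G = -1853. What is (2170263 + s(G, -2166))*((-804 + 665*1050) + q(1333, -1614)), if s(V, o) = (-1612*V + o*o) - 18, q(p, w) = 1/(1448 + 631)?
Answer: 14280717476106695/2079 ≈ 6.8690e+12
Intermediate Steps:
q(p, w) = 1/2079
s(V, o) = -18 + o**2 - 1612*V (s(V, o) = (-1612*V + o**2) - 18 = (o**2 - 1612*V) - 18 = -18 + o**2 - 1612*V)
(2170263 + s(G, -2166))*((-804 + 665*1050) + q(1333, -1614)) = (2170263 + (-18 + (-2166)**2 - 1612*(-1853)))*((-804 + 665*1050) + 1/2079) = (2170263 + (-18 + 4691556 + 2987036))*((-804 + 698250) + 1/2079) = (2170263 + 7678574)*(697446 + 1/2079) = 9848837*(1449990235/2079) = 14280717476106695/2079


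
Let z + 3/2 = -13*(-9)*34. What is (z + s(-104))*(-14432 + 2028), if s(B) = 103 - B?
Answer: -51892134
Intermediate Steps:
z = 7953/2 (z = -3/2 - 13*(-9)*34 = -3/2 + 117*34 = -3/2 + 3978 = 7953/2 ≈ 3976.5)
(z + s(-104))*(-14432 + 2028) = (7953/2 + (103 - 1*(-104)))*(-14432 + 2028) = (7953/2 + (103 + 104))*(-12404) = (7953/2 + 207)*(-12404) = (8367/2)*(-12404) = -51892134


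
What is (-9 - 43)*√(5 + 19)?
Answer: -104*√6 ≈ -254.75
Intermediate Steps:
(-9 - 43)*√(5 + 19) = -104*√6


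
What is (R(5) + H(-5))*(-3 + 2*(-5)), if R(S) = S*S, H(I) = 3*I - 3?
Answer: -91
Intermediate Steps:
H(I) = -3 + 3*I
R(S) = S**2
(R(5) + H(-5))*(-3 + 2*(-5)) = (5**2 + (-3 + 3*(-5)))*(-3 + 2*(-5)) = (25 + (-3 - 15))*(-3 - 10) = (25 - 18)*(-13) = 7*(-13) = -91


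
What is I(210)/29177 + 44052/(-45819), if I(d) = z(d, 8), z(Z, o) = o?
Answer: -428312884/445620321 ≈ -0.96116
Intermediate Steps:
I(d) = 8
I(210)/29177 + 44052/(-45819) = 8/29177 + 44052/(-45819) = 8*(1/29177) + 44052*(-1/45819) = 8/29177 - 14684/15273 = -428312884/445620321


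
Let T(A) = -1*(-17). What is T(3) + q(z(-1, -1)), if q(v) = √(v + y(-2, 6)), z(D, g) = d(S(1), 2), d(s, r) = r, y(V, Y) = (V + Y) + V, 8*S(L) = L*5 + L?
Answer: 19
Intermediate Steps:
S(L) = 3*L/4 (S(L) = (L*5 + L)/8 = (5*L + L)/8 = (6*L)/8 = 3*L/4)
y(V, Y) = Y + 2*V
z(D, g) = 2
q(v) = √(2 + v) (q(v) = √(v + (6 + 2*(-2))) = √(v + (6 - 4)) = √(v + 2) = √(2 + v))
T(A) = 17
T(3) + q(z(-1, -1)) = 17 + √(2 + 2) = 17 + √4 = 17 + 2 = 19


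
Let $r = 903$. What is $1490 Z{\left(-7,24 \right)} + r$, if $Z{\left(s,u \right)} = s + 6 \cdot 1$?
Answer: $-587$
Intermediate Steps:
$Z{\left(s,u \right)} = 6 + s$ ($Z{\left(s,u \right)} = s + 6 = 6 + s$)
$1490 Z{\left(-7,24 \right)} + r = 1490 \left(6 - 7\right) + 903 = 1490 \left(-1\right) + 903 = -1490 + 903 = -587$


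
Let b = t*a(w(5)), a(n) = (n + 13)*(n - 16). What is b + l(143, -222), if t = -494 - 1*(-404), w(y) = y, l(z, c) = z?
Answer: 17963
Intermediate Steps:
t = -90 (t = -494 + 404 = -90)
a(n) = (-16 + n)*(13 + n) (a(n) = (13 + n)*(-16 + n) = (-16 + n)*(13 + n))
b = 17820 (b = -90*(-208 + 5² - 3*5) = -90*(-208 + 25 - 15) = -90*(-198) = 17820)
b + l(143, -222) = 17820 + 143 = 17963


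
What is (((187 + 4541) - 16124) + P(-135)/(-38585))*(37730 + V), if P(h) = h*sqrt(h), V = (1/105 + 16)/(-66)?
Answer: -19348574206/45 + 2353204971*I*sqrt(15)/5942090 ≈ -4.2997e+8 + 1533.8*I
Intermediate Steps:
V = -1681/6930 (V = -(1/105 + 16)/66 = -1/66*1681/105 = -1681/6930 ≈ -0.24257)
P(h) = h**(3/2)
(((187 + 4541) - 16124) + P(-135)/(-38585))*(37730 + V) = (((187 + 4541) - 16124) + (-135)**(3/2)/(-38585))*(37730 - 1681/6930) = ((4728 - 16124) - 405*I*sqrt(15)*(-1/38585))*(261467219/6930) = (-11396 + 81*I*sqrt(15)/7717)*(261467219/6930) = -19348574206/45 + 2353204971*I*sqrt(15)/5942090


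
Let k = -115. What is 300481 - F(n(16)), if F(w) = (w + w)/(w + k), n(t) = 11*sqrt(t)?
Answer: 21334239/71 ≈ 3.0048e+5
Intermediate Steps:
F(w) = 2*w/(-115 + w) (F(w) = (w + w)/(w - 115) = (2*w)/(-115 + w) = 2*w/(-115 + w))
300481 - F(n(16)) = 300481 - 2*11*sqrt(16)/(-115 + 11*sqrt(16)) = 300481 - 2*11*4/(-115 + 11*4) = 300481 - 2*44/(-115 + 44) = 300481 - 2*44/(-71) = 300481 - 2*44*(-1)/71 = 300481 - 1*(-88/71) = 300481 + 88/71 = 21334239/71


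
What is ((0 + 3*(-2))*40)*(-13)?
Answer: 3120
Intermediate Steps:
((0 + 3*(-2))*40)*(-13) = ((0 - 6)*40)*(-13) = -6*40*(-13) = -240*(-13) = 3120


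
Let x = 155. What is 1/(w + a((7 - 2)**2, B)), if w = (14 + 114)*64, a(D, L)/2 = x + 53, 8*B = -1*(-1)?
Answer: 1/8608 ≈ 0.00011617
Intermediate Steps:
B = 1/8 (B = (-1*(-1))/8 = (1/8)*1 = 1/8 ≈ 0.12500)
a(D, L) = 416 (a(D, L) = 2*(155 + 53) = 2*208 = 416)
w = 8192 (w = 128*64 = 8192)
1/(w + a((7 - 2)**2, B)) = 1/(8192 + 416) = 1/8608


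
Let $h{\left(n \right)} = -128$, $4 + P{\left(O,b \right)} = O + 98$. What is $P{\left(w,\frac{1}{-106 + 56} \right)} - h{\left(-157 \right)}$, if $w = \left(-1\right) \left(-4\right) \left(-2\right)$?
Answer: $214$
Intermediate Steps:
$w = -8$ ($w = 4 \left(-2\right) = -8$)
$P{\left(O,b \right)} = 94 + O$ ($P{\left(O,b \right)} = -4 + \left(O + 98\right) = -4 + \left(98 + O\right) = 94 + O$)
$P{\left(w,\frac{1}{-106 + 56} \right)} - h{\left(-157 \right)} = \left(94 - 8\right) - -128 = 86 + 128 = 214$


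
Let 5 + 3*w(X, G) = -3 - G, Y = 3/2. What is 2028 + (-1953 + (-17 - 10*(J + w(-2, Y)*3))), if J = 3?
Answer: 123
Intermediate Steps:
Y = 3/2 (Y = 3*(½) = 3/2 ≈ 1.5000)
w(X, G) = -8/3 - G/3 (w(X, G) = -5/3 + (-3 - G)/3 = -5/3 + (-1 - G/3) = -8/3 - G/3)
2028 + (-1953 + (-17 - 10*(J + w(-2, Y)*3))) = 2028 + (-1953 + (-17 - 10*(3 + (-8/3 - ⅓*3/2)*3))) = 2028 + (-1953 + (-17 - 10*(3 + (-8/3 - ½)*3))) = 2028 + (-1953 + (-17 - 10*(3 - 19/6*3))) = 2028 + (-1953 + (-17 - 10*(3 - 19/2))) = 2028 + (-1953 + (-17 - 10*(-13/2))) = 2028 + (-1953 + (-17 + 65)) = 2028 + (-1953 + 48) = 2028 - 1905 = 123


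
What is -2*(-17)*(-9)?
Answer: -306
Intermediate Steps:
-2*(-17)*(-9) = 34*(-9) = -306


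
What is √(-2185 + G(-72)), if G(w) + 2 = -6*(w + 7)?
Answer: I*√1797 ≈ 42.391*I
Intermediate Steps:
G(w) = -44 - 6*w (G(w) = -2 - 6*(w + 7) = -2 - 6*(7 + w) = -2 + (-42 - 6*w) = -44 - 6*w)
√(-2185 + G(-72)) = √(-2185 + (-44 - 6*(-72))) = √(-2185 + (-44 + 432)) = √(-2185 + 388) = √(-1797) = I*√1797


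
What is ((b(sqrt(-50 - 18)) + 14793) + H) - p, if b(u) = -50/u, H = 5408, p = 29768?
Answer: -9567 + 25*I*sqrt(17)/17 ≈ -9567.0 + 6.0634*I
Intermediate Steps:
((b(sqrt(-50 - 18)) + 14793) + H) - p = ((-50/sqrt(-50 - 18) + 14793) + 5408) - 1*29768 = ((-50*(-I*sqrt(17)/34) + 14793) + 5408) - 29768 = ((-(-25)*I*sqrt(17)/17 + 14793) + 5408) - 29768 = ((25*I*sqrt(17)/17 + 14793) + 5408) - 29768 = ((14793 + 25*I*sqrt(17)/17) + 5408) - 29768 = (20201 + 25*I*sqrt(17)/17) - 29768 = -9567 + 25*I*sqrt(17)/17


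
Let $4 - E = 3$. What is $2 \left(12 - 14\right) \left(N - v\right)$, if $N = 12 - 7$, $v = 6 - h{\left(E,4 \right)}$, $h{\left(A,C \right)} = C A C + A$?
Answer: $-64$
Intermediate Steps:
$E = 1$ ($E = 4 - 3 = 1$)
$h{\left(A,C \right)} = A + A C^{2}$ ($h{\left(A,C \right)} = A C C + A = A C^{2} + A = A + A C^{2}$)
$v = -11$ ($v = 6 - 1 \left(1 + 4^{2}\right) = 6 - 1 \left(1 + 16\right) = 6 - 1 \cdot 17 = 6 - 17 = -11$)
$N = 5$ ($N = 12 - 7 = 5$)
$2 \left(12 - 14\right) \left(N - v\right) = 2 \left(12 - 14\right) \left(5 - -11\right) = 2 \left(-2\right) \left(5 + 11\right) = \left(-4\right) 16 = -64$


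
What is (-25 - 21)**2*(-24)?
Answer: -50784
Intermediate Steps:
(-25 - 21)**2*(-24) = (-46)**2*(-24) = 2116*(-24) = -50784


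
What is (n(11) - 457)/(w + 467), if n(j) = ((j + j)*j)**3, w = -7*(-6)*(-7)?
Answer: 14172031/173 ≈ 81919.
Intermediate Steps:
w = -294 (w = 42*(-7) = -294)
n(j) = 8*j**6 (n(j) = ((2*j)*j)**3 = (2*j**2)**3 = 8*j**6)
(n(11) - 457)/(w + 467) = (8*11**6 - 457)/(-294 + 467) = (8*1771561 - 457)/173 = (14172488 - 457)*(1/173) = 14172031*(1/173) = 14172031/173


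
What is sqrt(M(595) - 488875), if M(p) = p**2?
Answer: 5*I*sqrt(5394) ≈ 367.22*I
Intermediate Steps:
sqrt(M(595) - 488875) = sqrt(595**2 - 488875) = sqrt(354025 - 488875) = sqrt(-134850) = 5*I*sqrt(5394)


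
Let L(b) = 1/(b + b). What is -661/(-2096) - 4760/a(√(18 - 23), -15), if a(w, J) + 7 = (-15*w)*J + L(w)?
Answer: 4740760841/10603624176 + 21410480*I*√5/5058981 ≈ 0.44709 + 9.4634*I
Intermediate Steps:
L(b) = 1/(2*b)
a(w, J) = -7 + 1/(2*w) - 15*J*w (a(w, J) = -7 + ((-15*w)*J + 1/(2*w)) = -7 + (-15*J*w + 1/(2*w)) = -7 + (1/(2*w) - 15*J*w) = -7 + 1/(2*w) - 15*J*w)
-661/(-2096) - 4760/a(√(18 - 23), -15) = -661/(-2096) - 4760/(-7 + 1/(2*(√(18 - 23))) - 15*(-15)*√(18 - 23)) = -661*(-1/2096) - 4760/(-7 + 1/(2*(√(-5))) - 15*(-15)*√(-5)) = 661/2096 - 4760/(-7 + 1/(2*((I*√5))) - 15*(-15)*I*√5) = 661/2096 - 4760/(-7 + (-I*√5/5)/2 + 225*I*√5) = 661/2096 - 4760/(-7 - I*√5/10 + 225*I*√5) = 661/2096 - 4760/(-7 + 2249*I*√5/10)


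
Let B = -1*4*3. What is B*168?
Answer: -2016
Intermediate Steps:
B = -12 (B = -4*3 = -12)
B*168 = -12*168 = -2016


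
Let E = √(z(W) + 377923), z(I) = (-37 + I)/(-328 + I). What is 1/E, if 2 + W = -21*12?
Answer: √167966/251949 ≈ 0.0016267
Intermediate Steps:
W = -254 (W = -2 - 21*12 = -2 - 252 = -254)
z(I) = (-37 + I)/(-328 + I)
E = 3*√167966/2 (E = √((-37 - 254)/(-328 - 254) + 377923) = √(-291/(-582) + 377923) = √(-1/582*(-291) + 377923) = √(½ + 377923) = √(755847/2) = 3*√167966/2 ≈ 614.75)
1/E = 1/(3*√167966/2) = √167966/251949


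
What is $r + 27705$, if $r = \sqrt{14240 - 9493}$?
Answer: $27705 + \sqrt{4747} \approx 27774.0$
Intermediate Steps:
$r = \sqrt{4747} \approx 68.898$
$r + 27705 = \sqrt{4747} + 27705 = 27705 + \sqrt{4747}$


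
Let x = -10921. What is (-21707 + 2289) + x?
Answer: -30339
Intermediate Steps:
(-21707 + 2289) + x = (-21707 + 2289) - 10921 = -19418 - 10921 = -30339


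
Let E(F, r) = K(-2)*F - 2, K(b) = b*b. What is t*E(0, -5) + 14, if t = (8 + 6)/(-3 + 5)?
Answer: 0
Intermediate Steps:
K(b) = b²
E(F, r) = -2 + 4*F (E(F, r) = (-2)²*F - 2 = 4*F - 2 = -2 + 4*F)
t = 7 (t = 14/2 = 14*(½) = 7)
t*E(0, -5) + 14 = 7*(-2 + 4*0) + 14 = 7*(-2 + 0) + 14 = 7*(-2) + 14 = -14 + 14 = 0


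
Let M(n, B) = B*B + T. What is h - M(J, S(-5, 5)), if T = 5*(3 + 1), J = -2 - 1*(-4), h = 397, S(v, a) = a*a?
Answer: -248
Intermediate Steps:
S(v, a) = a²
J = 2 (J = -2 + 4 = 2)
T = 20 (T = 5*4 = 20)
M(n, B) = 20 + B² (M(n, B) = B*B + 20 = B² + 20 = 20 + B²)
h - M(J, S(-5, 5)) = 397 - (20 + (5²)²) = 397 - (20 + 25²) = 397 - (20 + 625) = 397 - 1*645 = 397 - 645 = -248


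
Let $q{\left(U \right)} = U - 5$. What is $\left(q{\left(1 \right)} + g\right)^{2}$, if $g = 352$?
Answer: $121104$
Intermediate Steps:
$q{\left(U \right)} = -5 + U$ ($q{\left(U \right)} = U - 5 = -5 + U$)
$\left(q{\left(1 \right)} + g\right)^{2} = \left(\left(-5 + 1\right) + 352\right)^{2} = \left(-4 + 352\right)^{2} = 348^{2} = 121104$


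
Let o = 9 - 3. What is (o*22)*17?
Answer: 2244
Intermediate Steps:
o = 6
(o*22)*17 = (6*22)*17 = 132*17 = 2244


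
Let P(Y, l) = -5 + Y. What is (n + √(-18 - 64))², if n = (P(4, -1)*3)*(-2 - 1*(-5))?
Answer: (-9 + I*√82)² ≈ -1.0 - 163.0*I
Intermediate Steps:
n = -9 (n = ((-5 + 4)*3)*(-2 - 1*(-5)) = (-1*3)*(-2 + 5) = -3*3 = -9)
(n + √(-18 - 64))² = (-9 + √(-18 - 64))² = (-9 + √(-82))² = (-9 + I*√82)²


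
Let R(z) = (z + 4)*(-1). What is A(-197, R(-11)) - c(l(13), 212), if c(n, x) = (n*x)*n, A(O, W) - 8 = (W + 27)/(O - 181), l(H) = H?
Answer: -6769997/189 ≈ -35820.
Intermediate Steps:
R(z) = -4 - z (R(z) = (4 + z)*(-1) = -4 - z)
A(O, W) = 8 + (27 + W)/(-181 + O) (A(O, W) = 8 + (W + 27)/(O - 181) = 8 + (27 + W)/(-181 + O))
c(n, x) = x*n²
A(-197, R(-11)) - c(l(13), 212) = (-1421 + (-4 - 1*(-11)) + 8*(-197))/(-181 - 197) - 212*13² = (-1421 + (-4 + 11) - 1576)/(-378) - 212*169 = -(-1421 + 7 - 1576)/378 - 1*35828 = -1/378*(-2990) - 35828 = 1495/189 - 35828 = -6769997/189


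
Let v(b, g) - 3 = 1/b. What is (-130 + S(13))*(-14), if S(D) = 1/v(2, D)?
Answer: 1816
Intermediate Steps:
v(b, g) = 3 + 1/b
S(D) = 2/7 (S(D) = 1/(3 + 1/2) = 1/(3 + ½) = 1/(7/2) = 2/7)
(-130 + S(13))*(-14) = (-130 + 2/7)*(-14) = -908/7*(-14) = 1816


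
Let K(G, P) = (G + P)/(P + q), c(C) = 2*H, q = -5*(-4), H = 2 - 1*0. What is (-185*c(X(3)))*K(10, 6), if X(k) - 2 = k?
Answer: -5920/13 ≈ -455.38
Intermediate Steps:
H = 2 (H = 2 + 0 = 2)
q = 20
X(k) = 2 + k
c(C) = 4 (c(C) = 2*2 = 4)
K(G, P) = (G + P)/(20 + P) (K(G, P) = (G + P)/(P + 20) = (G + P)/(20 + P))
(-185*c(X(3)))*K(10, 6) = (-185*4)*((10 + 6)/(20 + 6)) = -740*16/26 = -370*16/13 = -740*8/13 = -5920/13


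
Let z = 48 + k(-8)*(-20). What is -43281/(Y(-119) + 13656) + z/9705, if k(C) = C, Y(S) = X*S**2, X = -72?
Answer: 209758931/3254202960 ≈ 0.064458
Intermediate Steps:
Y(S) = -72*S**2
z = 208 (z = 48 - 8*(-20) = 48 + 160 = 208)
-43281/(Y(-119) + 13656) + z/9705 = -43281/(-72*(-119)**2 + 13656) + 208/9705 = -43281/(-72*14161 + 13656) + 208*(1/9705) = -43281/(-1019592 + 13656) + 208/9705 = -43281/(-1005936) + 208/9705 = -43281*(-1/1005936) + 208/9705 = 14427/335312 + 208/9705 = 209758931/3254202960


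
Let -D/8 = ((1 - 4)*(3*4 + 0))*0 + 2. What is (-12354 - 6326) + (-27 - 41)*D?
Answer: -17592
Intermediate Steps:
D = -16 (D = -8*(((1 - 4)*(3*4 + 0))*0 + 2) = -8*(-3*(12 + 0)*0 + 2) = -8*(-3*12*0 + 2) = -8*(-36*0 + 2) = -8*(0 + 2) = -8*2 = -16)
(-12354 - 6326) + (-27 - 41)*D = (-12354 - 6326) + (-27 - 41)*(-16) = -18680 - 68*(-16) = -18680 + 1088 = -17592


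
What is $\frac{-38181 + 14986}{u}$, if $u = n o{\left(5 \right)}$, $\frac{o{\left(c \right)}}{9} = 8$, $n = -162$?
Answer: $\frac{23195}{11664} \approx 1.9886$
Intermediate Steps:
$o{\left(c \right)} = 72$ ($o{\left(c \right)} = 9 \cdot 8 = 72$)
$u = -11664$ ($u = \left(-162\right) 72 = -11664$)
$\frac{-38181 + 14986}{u} = \frac{-38181 + 14986}{-11664} = \left(-23195\right) \left(- \frac{1}{11664}\right) = \frac{23195}{11664}$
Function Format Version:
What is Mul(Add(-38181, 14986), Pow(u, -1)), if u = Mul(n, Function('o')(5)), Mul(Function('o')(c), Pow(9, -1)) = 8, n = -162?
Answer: Rational(23195, 11664) ≈ 1.9886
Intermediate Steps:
Function('o')(c) = 72 (Function('o')(c) = Mul(9, 8) = 72)
u = -11664 (u = Mul(-162, 72) = -11664)
Mul(Add(-38181, 14986), Pow(u, -1)) = Mul(Add(-38181, 14986), Pow(-11664, -1)) = Mul(-23195, Rational(-1, 11664)) = Rational(23195, 11664)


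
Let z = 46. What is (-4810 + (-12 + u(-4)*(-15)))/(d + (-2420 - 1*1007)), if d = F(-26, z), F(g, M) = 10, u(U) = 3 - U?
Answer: 4927/3417 ≈ 1.4419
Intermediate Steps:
d = 10
(-4810 + (-12 + u(-4)*(-15)))/(d + (-2420 - 1*1007)) = (-4810 + (-12 + (3 - 1*(-4))*(-15)))/(10 + (-2420 - 1*1007)) = (-4810 + (-12 + (3 + 4)*(-15)))/(10 + (-2420 - 1007)) = (-4810 + (-12 + 7*(-15)))/(10 - 3427) = (-4810 + (-12 - 105))/(-3417) = (-4810 - 117)*(-1/3417) = -4927*(-1/3417) = 4927/3417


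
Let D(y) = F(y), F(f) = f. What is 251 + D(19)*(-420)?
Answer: -7729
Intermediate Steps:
D(y) = y
251 + D(19)*(-420) = 251 + 19*(-420) = 251 - 7980 = -7729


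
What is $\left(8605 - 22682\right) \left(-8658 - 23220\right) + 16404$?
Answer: $448763010$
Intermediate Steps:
$\left(8605 - 22682\right) \left(-8658 - 23220\right) + 16404 = \left(-14077\right) \left(-31878\right) + 16404 = 448746606 + 16404 = 448763010$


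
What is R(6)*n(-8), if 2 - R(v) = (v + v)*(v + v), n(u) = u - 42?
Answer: 7100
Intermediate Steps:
n(u) = -42 + u
R(v) = 2 - 4*v² (R(v) = 2 - (v + v)*(v + v) = 2 - 2*v*2*v = 2 - 4*v²)
R(6)*n(-8) = (2 - 4*6²)*(-42 - 8) = (2 - 4*36)*(-50) = (2 - 144)*(-50) = -142*(-50) = 7100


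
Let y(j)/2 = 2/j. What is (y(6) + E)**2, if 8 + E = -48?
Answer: 27556/9 ≈ 3061.8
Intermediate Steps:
E = -56 (E = -8 - 48 = -56)
y(j) = 4/j (y(j) = 2*(2/j) = 4/j)
(y(6) + E)**2 = (4/6 - 56)**2 = (4*(1/6) - 56)**2 = (2/3 - 56)**2 = (-166/3)**2 = 27556/9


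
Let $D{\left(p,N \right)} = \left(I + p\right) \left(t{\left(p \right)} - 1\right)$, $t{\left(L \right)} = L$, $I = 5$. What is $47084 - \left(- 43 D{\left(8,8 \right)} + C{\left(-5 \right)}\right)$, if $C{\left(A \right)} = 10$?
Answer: $50987$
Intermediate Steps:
$D{\left(p,N \right)} = \left(-1 + p\right) \left(5 + p\right)$ ($D{\left(p,N \right)} = \left(5 + p\right) \left(p - 1\right) = \left(5 + p\right) \left(-1 + p\right) = \left(-1 + p\right) \left(5 + p\right)$)
$47084 - \left(- 43 D{\left(8,8 \right)} + C{\left(-5 \right)}\right) = 47084 - \left(- 43 \left(-5 + 8^{2} + 4 \cdot 8\right) + 10\right) = 47084 - \left(- 43 \left(-5 + 64 + 32\right) + 10\right) = 47084 - \left(\left(-43\right) 91 + 10\right) = 47084 - \left(-3913 + 10\right) = 47084 - -3903 = 47084 + 3903 = 50987$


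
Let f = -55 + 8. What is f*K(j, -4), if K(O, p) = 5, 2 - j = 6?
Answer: -235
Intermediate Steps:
j = -4 (j = 2 - 1*6 = 2 - 6 = -4)
f = -47
f*K(j, -4) = -47*5 = -235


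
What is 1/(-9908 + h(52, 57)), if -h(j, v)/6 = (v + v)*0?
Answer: -1/9908 ≈ -0.00010093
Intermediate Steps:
h(j, v) = 0 (h(j, v) = -6*(v + v)*0 = -6*2*v*0 = -6*0 = 0)
1/(-9908 + h(52, 57)) = 1/(-9908 + 0) = 1/(-9908) = -1/9908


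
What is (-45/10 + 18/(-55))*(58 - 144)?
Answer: 22833/55 ≈ 415.15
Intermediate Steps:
(-45/10 + 18/(-55))*(58 - 144) = (-45*1/10 + 18*(-1/55))*(-86) = (-9/2 - 18/55)*(-86) = -531/110*(-86) = 22833/55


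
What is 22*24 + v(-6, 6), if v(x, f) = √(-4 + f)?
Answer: 528 + √2 ≈ 529.41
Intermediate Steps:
22*24 + v(-6, 6) = 22*24 + √(-4 + 6) = 528 + √2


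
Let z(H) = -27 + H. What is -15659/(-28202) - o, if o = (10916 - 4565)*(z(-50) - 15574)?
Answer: 2803264742861/28202 ≈ 9.9400e+7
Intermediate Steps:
o = -99399501 (o = (10916 - 4565)*((-27 - 50) - 15574) = 6351*(-77 - 15574) = 6351*(-15651) = -99399501)
-15659/(-28202) - o = -15659/(-28202) - 1*(-99399501) = -15659*(-1/28202) + 99399501 = 15659/28202 + 99399501 = 2803264742861/28202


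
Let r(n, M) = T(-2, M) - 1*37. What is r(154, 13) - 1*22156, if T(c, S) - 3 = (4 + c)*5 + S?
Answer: -22167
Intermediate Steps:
T(c, S) = 23 + S + 5*c (T(c, S) = 3 + ((4 + c)*5 + S) = 3 + ((20 + 5*c) + S) = 3 + (20 + S + 5*c) = 23 + S + 5*c)
r(n, M) = -24 + M (r(n, M) = (23 + M + 5*(-2)) - 1*37 = (23 + M - 10) - 37 = (13 + M) - 37 = -24 + M)
r(154, 13) - 1*22156 = (-24 + 13) - 1*22156 = -11 - 22156 = -22167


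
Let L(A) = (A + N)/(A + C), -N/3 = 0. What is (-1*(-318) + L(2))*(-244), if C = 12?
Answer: -543388/7 ≈ -77627.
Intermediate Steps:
N = 0 (N = -3*0 = 0)
L(A) = A/(12 + A) (L(A) = (A + 0)/(A + 12) = A/(12 + A))
(-1*(-318) + L(2))*(-244) = (-1*(-318) + 2/(12 + 2))*(-244) = (318 + 2/14)*(-244) = (318 + 2*(1/14))*(-244) = (318 + ⅐)*(-244) = (2227/7)*(-244) = -543388/7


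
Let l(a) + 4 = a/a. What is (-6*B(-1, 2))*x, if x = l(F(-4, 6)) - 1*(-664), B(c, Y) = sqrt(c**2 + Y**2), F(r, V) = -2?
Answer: -3966*sqrt(5) ≈ -8868.3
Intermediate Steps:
l(a) = -3 (l(a) = -4 + a/a = -4 + 1 = -3)
B(c, Y) = sqrt(Y**2 + c**2)
x = 661 (x = -3 - 1*(-664) = -3 + 664 = 661)
(-6*B(-1, 2))*x = -6*sqrt(2**2 + (-1)**2)*661 = -6*sqrt(4 + 1)*661 = -6*sqrt(5)*661 = -3966*sqrt(5)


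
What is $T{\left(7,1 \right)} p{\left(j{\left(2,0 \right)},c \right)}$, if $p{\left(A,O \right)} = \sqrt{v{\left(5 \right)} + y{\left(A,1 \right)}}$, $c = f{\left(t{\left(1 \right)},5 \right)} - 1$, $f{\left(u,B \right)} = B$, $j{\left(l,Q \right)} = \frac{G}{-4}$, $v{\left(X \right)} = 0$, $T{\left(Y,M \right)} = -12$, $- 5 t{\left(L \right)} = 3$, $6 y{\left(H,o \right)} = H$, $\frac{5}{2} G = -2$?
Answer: $- \frac{2 \sqrt{30}}{5} \approx -2.1909$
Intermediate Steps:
$G = - \frac{4}{5}$ ($G = \frac{2}{5} \left(-2\right) = - \frac{4}{5} \approx -0.8$)
$y{\left(H,o \right)} = \frac{H}{6}$
$t{\left(L \right)} = - \frac{3}{5}$ ($t{\left(L \right)} = \left(- \frac{1}{5}\right) 3 = - \frac{3}{5}$)
$j{\left(l,Q \right)} = \frac{1}{5}$ ($j{\left(l,Q \right)} = - \frac{4}{5 \left(-4\right)} = \left(- \frac{4}{5}\right) \left(- \frac{1}{4}\right) = \frac{1}{5}$)
$c = 4$ ($c = 5 - 1 = 4$)
$p{\left(A,O \right)} = \frac{\sqrt{6} \sqrt{A}}{6}$ ($p{\left(A,O \right)} = \sqrt{0 + \frac{A}{6}} = \sqrt{\frac{A}{6}} = \frac{\sqrt{6} \sqrt{A}}{6}$)
$T{\left(7,1 \right)} p{\left(j{\left(2,0 \right)},c \right)} = - 12 \frac{\sqrt{6}}{6 \sqrt{5}} = - 12 \frac{\sqrt{6} \frac{\sqrt{5}}{5}}{6} = - 12 \frac{\sqrt{30}}{30} = - \frac{2 \sqrt{30}}{5}$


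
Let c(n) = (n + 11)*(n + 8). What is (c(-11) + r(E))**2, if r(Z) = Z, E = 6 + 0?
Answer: 36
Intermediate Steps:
E = 6
c(n) = (8 + n)*(11 + n) (c(n) = (11 + n)*(8 + n) = (8 + n)*(11 + n))
(c(-11) + r(E))**2 = ((88 + (-11)**2 + 19*(-11)) + 6)**2 = ((88 + 121 - 209) + 6)**2 = (0 + 6)**2 = 6**2 = 36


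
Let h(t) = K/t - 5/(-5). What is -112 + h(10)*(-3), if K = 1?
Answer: -1153/10 ≈ -115.30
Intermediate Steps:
h(t) = 1 + 1/t (h(t) = 1/t - 5/(-5) = 1/t - 5*(-⅕) = 1/t + 1 = 1 + 1/t)
-112 + h(10)*(-3) = -112 + ((1 + 10)/10)*(-3) = -112 + ((⅒)*11)*(-3) = -112 + (11/10)*(-3) = -112 - 33/10 = -1153/10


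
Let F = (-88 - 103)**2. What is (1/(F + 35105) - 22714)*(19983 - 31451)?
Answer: 9323509246802/35793 ≈ 2.6048e+8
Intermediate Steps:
F = 36481 (F = (-191)**2 = 36481)
(1/(F + 35105) - 22714)*(19983 - 31451) = (1/(36481 + 35105) - 22714)*(19983 - 31451) = (1/71586 - 22714)*(-11468) = -1626004403/71586*(-11468) = 9323509246802/35793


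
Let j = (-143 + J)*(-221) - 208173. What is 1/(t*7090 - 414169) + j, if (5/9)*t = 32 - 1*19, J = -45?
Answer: -41366822376/248263 ≈ -1.6663e+5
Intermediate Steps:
t = 117/5 (t = 9*(32 - 1*19)/5 = 9*(32 - 19)/5 = (9/5)*13 = 117/5 ≈ 23.400)
j = -166625 (j = (-143 - 45)*(-221) - 208173 = -188*(-221) - 208173 = 41548 - 208173 = -166625)
1/(t*7090 - 414169) + j = 1/((117/5)*7090 - 414169) - 166625 = 1/(165906 - 414169) - 166625 = 1/(-248263) - 166625 = -1/248263 - 166625 = -41366822376/248263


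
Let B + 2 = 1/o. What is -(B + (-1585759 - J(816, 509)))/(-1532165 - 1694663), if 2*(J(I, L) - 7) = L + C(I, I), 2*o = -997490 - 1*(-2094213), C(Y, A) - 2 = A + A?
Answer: -3480646753913/7077872969288 ≈ -0.49176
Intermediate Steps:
C(Y, A) = 2 + 2*A (C(Y, A) = 2 + (A + A) = 2 + 2*A)
o = 1096723/2 (o = (-997490 - 1*(-2094213))/2 = (-997490 + 2094213)/2 = (1/2)*1096723 = 1096723/2 ≈ 5.4836e+5)
J(I, L) = 8 + I + L/2 (J(I, L) = 7 + (L + (2 + 2*I))/2 = 7 + (2 + L + 2*I)/2 = 7 + (1 + I + L/2) = 8 + I + L/2)
B = -2193444/1096723 (B = -2 + 1/(1096723/2) = -2 + 2/1096723 = -2193444/1096723 ≈ -2.0000)
-(B + (-1585759 - J(816, 509)))/(-1532165 - 1694663) = -(-2193444/1096723 + (-1585759 - (8 + 816 + (1/2)*509)))/(-1532165 - 1694663) = -(-2193444/1096723 + (-1585759 - (8 + 816 + 509/2)))/(-3226828) = -(-2193444/1096723 + (-1585759 - 1*2157/2))*(-1)/3226828 = -(-2193444/1096723 + (-1585759 - 2157/2))*(-1)/3226828 = -(-2193444/1096723 - 3173675/2)*(-1)/3226828 = -(-3480646753913)*(-1)/(2193446*3226828) = -1*3480646753913/7077872969288 = -3480646753913/7077872969288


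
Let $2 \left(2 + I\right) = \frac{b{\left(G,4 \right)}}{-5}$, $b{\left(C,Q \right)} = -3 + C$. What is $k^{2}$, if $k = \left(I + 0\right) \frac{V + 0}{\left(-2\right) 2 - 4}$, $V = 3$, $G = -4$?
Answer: $\frac{1521}{6400} \approx 0.23766$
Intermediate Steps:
$I = - \frac{13}{10}$ ($I = -2 + \frac{\left(-3 - 4\right) \frac{1}{-5}}{2} = -2 + \frac{\left(-7\right) \left(- \frac{1}{5}\right)}{2} = -2 + \frac{1}{2} \cdot \frac{7}{5} = -2 + \frac{7}{10} = - \frac{13}{10} \approx -1.3$)
$k = \frac{39}{80}$ ($k = \left(- \frac{13}{10} + 0\right) \frac{3 + 0}{\left(-2\right) 2 - 4} = - \frac{13 \frac{3}{-4 - 4}}{10} = - \frac{13 \frac{3}{-8}}{10} = - \frac{13 \cdot 3 \left(- \frac{1}{8}\right)}{10} = \left(- \frac{13}{10}\right) \left(- \frac{3}{8}\right) = \frac{39}{80} \approx 0.4875$)
$k^{2} = \left(\frac{39}{80}\right)^{2} = \frac{1521}{6400}$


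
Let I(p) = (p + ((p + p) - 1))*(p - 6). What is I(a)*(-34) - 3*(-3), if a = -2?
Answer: -1895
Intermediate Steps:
I(p) = (-1 + 3*p)*(-6 + p) (I(p) = (p + (2*p - 1))*(-6 + p) = (p + (-1 + 2*p))*(-6 + p) = (-1 + 3*p)*(-6 + p))
I(a)*(-34) - 3*(-3) = (6 - 19*(-2) + 3*(-2)**2)*(-34) - 3*(-3) = (6 + 38 + 3*4)*(-34) + 9 = (6 + 38 + 12)*(-34) + 9 = 56*(-34) + 9 = -1904 + 9 = -1895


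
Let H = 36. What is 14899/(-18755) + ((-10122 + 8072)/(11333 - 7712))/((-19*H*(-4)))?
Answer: -73821837547/92903417640 ≈ -0.79461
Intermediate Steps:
14899/(-18755) + ((-10122 + 8072)/(11333 - 7712))/((-19*H*(-4))) = 14899/(-18755) + ((-10122 + 8072)/(11333 - 7712))/((-19*36*(-4))) = 14899*(-1/18755) + (-2050/3621)/((-684*(-4))) = -14899/18755 - 2050*1/3621/2736 = -14899/18755 - 2050/3621*1/2736 = -14899/18755 - 1025/4953528 = -73821837547/92903417640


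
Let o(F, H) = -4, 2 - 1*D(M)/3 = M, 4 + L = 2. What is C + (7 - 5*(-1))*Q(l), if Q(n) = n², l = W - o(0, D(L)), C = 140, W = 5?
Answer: 1112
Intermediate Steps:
L = -2 (L = -4 + 2 = -2)
D(M) = 6 - 3*M
l = 9 (l = 5 - 1*(-4) = 5 + 4 = 9)
C + (7 - 5*(-1))*Q(l) = 140 + (7 - 5*(-1))*9² = 140 + (7 + 5)*81 = 140 + 12*81 = 140 + 972 = 1112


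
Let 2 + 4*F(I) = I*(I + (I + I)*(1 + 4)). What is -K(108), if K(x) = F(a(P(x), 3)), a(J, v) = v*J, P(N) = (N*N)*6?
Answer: -242439132671/2 ≈ -1.2122e+11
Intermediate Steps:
P(N) = 6*N**2 (P(N) = N**2*6 = 6*N**2)
a(J, v) = J*v
F(I) = -1/2 + 11*I**2/4 (F(I) = -1/2 + (I*(I + (I + I)*(1 + 4)))/4 = -1/2 + (I*(I + (2*I)*5))/4 = -1/2 + (I*(I + 10*I))/4 = -1/2 + (I*(11*I))/4 = -1/2 + (11*I**2)/4 = -1/2 + 11*I**2/4)
K(x) = -1/2 + 891*x**4 (K(x) = -1/2 + 11*((6*x**2)*3)**2/4 = -1/2 + 11*(18*x**2)**2/4 = -1/2 + 11*(324*x**4)/4 = -1/2 + 891*x**4)
-K(108) = -(-1/2 + 891*108**4) = -(-1/2 + 891*136048896) = -(-1/2 + 121219566336) = -1*242439132671/2 = -242439132671/2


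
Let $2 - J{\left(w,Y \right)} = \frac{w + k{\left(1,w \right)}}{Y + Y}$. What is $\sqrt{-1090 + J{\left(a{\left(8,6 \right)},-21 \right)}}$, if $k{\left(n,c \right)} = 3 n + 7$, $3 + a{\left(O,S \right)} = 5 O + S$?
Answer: $\frac{i \sqrt{1917006}}{42} \approx 32.966 i$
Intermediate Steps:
$a{\left(O,S \right)} = -3 + S + 5 O$ ($a{\left(O,S \right)} = -3 + \left(5 O + S\right) = -3 + \left(S + 5 O\right) = -3 + S + 5 O$)
$k{\left(n,c \right)} = 7 + 3 n$
$J{\left(w,Y \right)} = 2 - \frac{10 + w}{2 Y}$ ($J{\left(w,Y \right)} = 2 - \frac{w + \left(7 + 3 \cdot 1\right)}{Y + Y} = 2 - \frac{w + \left(7 + 3\right)}{2 Y} = 2 - \left(w + 10\right) \frac{1}{2 Y} = 2 - \left(10 + w\right) \frac{1}{2 Y} = 2 - \frac{10 + w}{2 Y}$)
$\sqrt{-1090 + J{\left(a{\left(8,6 \right)},-21 \right)}} = \sqrt{-1090 + \frac{-10 - \left(-3 + 6 + 5 \cdot 8\right) + 4 \left(-21\right)}{2 \left(-21\right)}} = \sqrt{-1090 + \frac{1}{2} \left(- \frac{1}{21}\right) \left(-10 - \left(-3 + 6 + 40\right) - 84\right)} = \sqrt{-1090 + \frac{1}{2} \left(- \frac{1}{21}\right) \left(-10 - 43 - 84\right)} = \sqrt{-1090 + \frac{1}{2} \left(- \frac{1}{21}\right) \left(-137\right)} = \sqrt{-1090 + \frac{137}{42}} = \sqrt{- \frac{45643}{42}} = \frac{i \sqrt{1917006}}{42}$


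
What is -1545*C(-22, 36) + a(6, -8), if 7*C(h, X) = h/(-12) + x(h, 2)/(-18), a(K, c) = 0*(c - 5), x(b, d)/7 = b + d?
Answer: -89095/42 ≈ -2121.3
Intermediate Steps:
x(b, d) = 7*b + 7*d (x(b, d) = 7*(b + d) = 7*b + 7*d)
a(K, c) = 0 (a(K, c) = 0*(-5 + c) = 0)
C(h, X) = -1/9 - 17*h/252 (C(h, X) = (h/(-12) + (7*h + 7*2)/(-18))/7 = (h*(-1/12) + (7*h + 14)*(-1/18))/7 = (-h/12 + (14 + 7*h)*(-1/18))/7 = (-h/12 + (-7/9 - 7*h/18))/7 = (-7/9 - 17*h/36)/7 = -1/9 - 17*h/252)
-1545*C(-22, 36) + a(6, -8) = -1545*(-1/9 - 17/252*(-22)) + 0 = -1545*(-1/9 + 187/126) + 0 = -1545*173/126 + 0 = -89095/42 + 0 = -89095/42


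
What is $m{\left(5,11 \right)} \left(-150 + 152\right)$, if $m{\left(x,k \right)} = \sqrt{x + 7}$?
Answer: $4 \sqrt{3} \approx 6.9282$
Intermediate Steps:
$m{\left(x,k \right)} = \sqrt{7 + x}$
$m{\left(5,11 \right)} \left(-150 + 152\right) = \sqrt{7 + 5} \left(-150 + 152\right) = \sqrt{12} \cdot 2 = 2 \sqrt{3} \cdot 2 = 4 \sqrt{3}$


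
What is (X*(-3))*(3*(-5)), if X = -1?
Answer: -45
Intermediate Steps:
(X*(-3))*(3*(-5)) = (-1*(-3))*(3*(-5)) = 3*(-15) = -45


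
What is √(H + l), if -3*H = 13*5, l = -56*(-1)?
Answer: √309/3 ≈ 5.8595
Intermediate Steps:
l = 56
H = -65/3 (H = -13*5/3 = -⅓*65 = -65/3 ≈ -21.667)
√(H + l) = √(-65/3 + 56) = √(103/3) = √309/3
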